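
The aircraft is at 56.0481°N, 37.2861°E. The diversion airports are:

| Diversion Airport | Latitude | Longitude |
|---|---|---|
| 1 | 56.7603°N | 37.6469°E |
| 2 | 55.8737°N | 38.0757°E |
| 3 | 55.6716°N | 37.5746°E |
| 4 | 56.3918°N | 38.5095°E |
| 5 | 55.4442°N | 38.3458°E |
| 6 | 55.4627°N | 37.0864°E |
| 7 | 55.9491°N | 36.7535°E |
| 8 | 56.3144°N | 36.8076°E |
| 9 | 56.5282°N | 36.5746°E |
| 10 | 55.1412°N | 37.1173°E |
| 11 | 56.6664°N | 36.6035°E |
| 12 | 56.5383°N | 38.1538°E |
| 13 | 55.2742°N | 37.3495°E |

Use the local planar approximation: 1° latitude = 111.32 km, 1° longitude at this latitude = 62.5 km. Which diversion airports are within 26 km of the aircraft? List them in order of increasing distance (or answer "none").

none

Distances from 56.0481°N, 37.2861°E:
1: 82.4267 km
2: 53.0314 km
3: 45.6261 km
4: 85.5008 km
5: 94.3713 km
6: 66.3512 km
7: 35.0644 km
8: 42.1092 km
9: 69.5256 km
10: 101.5059 km
11: 80.9786 km
12: 76.9338 km
13: 86.2416 km
Threshold 26 km: none within range.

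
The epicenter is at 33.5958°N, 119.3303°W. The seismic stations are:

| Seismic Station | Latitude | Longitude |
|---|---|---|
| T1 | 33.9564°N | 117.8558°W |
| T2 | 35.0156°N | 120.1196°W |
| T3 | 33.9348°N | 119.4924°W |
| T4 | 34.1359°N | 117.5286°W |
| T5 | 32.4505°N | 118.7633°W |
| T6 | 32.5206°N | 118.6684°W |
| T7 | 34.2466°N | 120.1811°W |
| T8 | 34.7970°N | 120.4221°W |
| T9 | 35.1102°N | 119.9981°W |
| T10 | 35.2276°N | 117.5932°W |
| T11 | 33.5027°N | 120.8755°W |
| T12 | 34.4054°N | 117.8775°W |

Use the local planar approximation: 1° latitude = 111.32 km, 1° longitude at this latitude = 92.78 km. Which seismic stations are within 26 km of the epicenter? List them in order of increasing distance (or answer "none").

none

Distances from 33.5958°N, 119.3303°W:
T1: √((0.3606·111.32)² + (1.4745·92.78)²) = √(1611.379522 + 18715.364513) = 142.5719 km
T2: √((1.4198·111.32)² + (-0.7893·92.78)²) = √(24980.477694 + 5362.816562) = 174.1933 km
T3: √((0.3390·111.32)² + (-0.1621·92.78)²) = √(1424.117397 + 226.190711) = 40.6240 km
T4: √((0.5401·111.32)² + (1.8017·92.78)²) = √(3614.887199 + 27943.042639) = 177.6455 km
T5: √((-1.1453·111.32)² + (0.5670·92.78)²) = √(16254.923007 + 2767.418591) = 137.9215 km
T6: √((-1.0752·111.32)² + (0.6619·92.78)²) = √(14325.998678 + 3771.320992) = 134.5263 km
T7: √((0.6508·111.32)² + (-0.8508·92.78)²) = √(5248.575923 + 6231.085333) = 107.1432 km
T8: √((1.2012·111.32)² + (-1.0918·92.78)²) = √(17880.392271 + 10261.123538) = 167.7543 km
T9: √((1.5144·111.32)² + (-0.6678·92.78)²) = √(28420.230586 + 3838.853740) = 179.6081 km
T10: √((1.6318·111.32)² + (1.7371·92.78)²) = √(32997.440385 + 25975.168706) = 242.8428 km
T11: √((-0.0931·111.32)² + (-1.5452·92.78)²) = √(107.410257 + 20553.137862) = 143.7378 km
T12: √((0.8096·111.32)² + (1.4528·92.78)²) = √(8122.456503 + 18168.555451) = 162.1450 km
Threshold 26 km: none within range.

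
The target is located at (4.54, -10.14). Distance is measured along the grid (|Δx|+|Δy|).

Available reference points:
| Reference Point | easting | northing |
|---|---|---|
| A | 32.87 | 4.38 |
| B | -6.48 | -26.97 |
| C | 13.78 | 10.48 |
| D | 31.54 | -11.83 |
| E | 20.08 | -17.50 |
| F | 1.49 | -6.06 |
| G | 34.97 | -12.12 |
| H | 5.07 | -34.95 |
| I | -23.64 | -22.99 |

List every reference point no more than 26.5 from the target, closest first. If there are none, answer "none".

F, E, H

Distances from (4.54, -10.14):
A: 42.85
B: 27.85
C: 29.86
D: 28.69
E: 22.90
F: 7.13
G: 32.41
H: 25.34
I: 41.03
Threshold 26.5: F (7.13), E (22.90), H (25.34) are within range.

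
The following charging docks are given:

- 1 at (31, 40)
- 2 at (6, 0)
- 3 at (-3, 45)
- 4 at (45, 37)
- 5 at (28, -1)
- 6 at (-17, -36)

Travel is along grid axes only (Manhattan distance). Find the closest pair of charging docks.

Pairwise distances:
1–4: 17
2–5: 23
1–3: 39
1–5: 44
2–3: 54
4–5: 55
3–4: 56
2–6: 59
1–2: 65
2–4: 76
3–5: 77
5–6: 80
3–6: 95
1–6: 124
4–6: 135
Closest pair: 1–4 at 17.

1 and 4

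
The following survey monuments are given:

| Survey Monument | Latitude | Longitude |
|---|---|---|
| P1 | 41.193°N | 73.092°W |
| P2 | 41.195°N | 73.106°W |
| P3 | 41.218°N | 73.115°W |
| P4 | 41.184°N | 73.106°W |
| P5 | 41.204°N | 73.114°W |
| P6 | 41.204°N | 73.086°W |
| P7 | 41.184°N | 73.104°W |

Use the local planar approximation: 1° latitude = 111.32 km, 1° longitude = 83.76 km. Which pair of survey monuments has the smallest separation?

P4 and P7

Pairwise distances:
P4–P7: 0.168 km
P1–P2: 1.194 km
P2–P5: 1.205 km
P2–P4: 1.225 km
P2–P7: 1.236 km
P1–P6: 1.324 km
P1–P7: 1.419 km
P1–P4: 1.542 km
P3–P5: 1.561 km
P2–P6: 1.952 km
P1–P5: 2.212 km
P4–P5: 2.325 km
P5–P6: 2.345 km
P5–P7: 2.379 km
P2–P3: 2.669 km
P6–P7: 2.689 km
P4–P6: 2.786 km
P3–P6: 2.886 km
P1–P3: 3.385 km
P3–P4: 3.859 km
P3–P7: 3.895 km
Closest pair: P4–P7 at 0.168 km.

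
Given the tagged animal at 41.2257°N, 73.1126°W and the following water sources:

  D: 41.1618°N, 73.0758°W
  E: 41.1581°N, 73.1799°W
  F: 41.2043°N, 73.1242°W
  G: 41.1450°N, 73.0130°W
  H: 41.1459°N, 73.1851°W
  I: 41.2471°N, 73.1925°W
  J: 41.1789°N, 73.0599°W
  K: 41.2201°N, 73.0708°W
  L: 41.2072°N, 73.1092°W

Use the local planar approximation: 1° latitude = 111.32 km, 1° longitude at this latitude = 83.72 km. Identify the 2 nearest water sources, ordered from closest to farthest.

L, F

Distances from 41.2257°N, 73.1126°W:
D: √((-0.0639·111.32)² + (0.0368·83.72)²) = √(50.599720 + 9.491920) = 7.7519 km
E: √((-0.0676·111.32)² + (-0.0673·83.72)²) = √(56.629117 + 31.745968) = 9.4008 km
F: √((-0.0214·111.32)² + (-0.0116·83.72)²) = √(5.675106 + 0.943136) = 2.5726 km
G: √((-0.0807·111.32)² + (0.0996·83.72)²) = √(80.703703 + 69.530782) = 12.2570 km
H: √((-0.0798·111.32)² + (-0.0725·83.72)²) = √(78.913658 + 36.841258) = 10.7589 km
I: √((0.0214·111.32)² + (-0.0799·83.72)²) = √(5.675106 + 44.745771) = 7.1008 km
J: √((-0.0468·111.32)² + (0.0527·83.72)²) = √(27.141766 + 19.466132) = 6.8270 km
K: √((-0.0056·111.32)² + (0.0418·83.72)²) = √(0.388618 + 12.246472) = 3.5546 km
L: √((-0.0185·111.32)² + (0.0034·83.72)²) = √(4.241211 + 0.081024) = 2.0790 km
Sorted: L (2.0790 km) < F (2.5726 km) < K (3.5546 km) < J (6.8270 km) < …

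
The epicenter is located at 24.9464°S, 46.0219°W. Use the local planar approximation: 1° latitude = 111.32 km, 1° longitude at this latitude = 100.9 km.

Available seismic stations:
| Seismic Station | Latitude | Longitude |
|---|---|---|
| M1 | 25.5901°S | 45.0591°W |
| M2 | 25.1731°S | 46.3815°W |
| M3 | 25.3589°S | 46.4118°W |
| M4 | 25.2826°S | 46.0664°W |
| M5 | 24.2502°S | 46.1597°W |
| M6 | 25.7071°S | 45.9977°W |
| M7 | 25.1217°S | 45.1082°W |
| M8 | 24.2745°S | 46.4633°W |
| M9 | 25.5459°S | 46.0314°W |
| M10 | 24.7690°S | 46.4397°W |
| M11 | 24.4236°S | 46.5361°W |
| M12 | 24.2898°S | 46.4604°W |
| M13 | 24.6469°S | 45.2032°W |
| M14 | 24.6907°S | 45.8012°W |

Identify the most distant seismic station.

M1

Distances from 24.9464°S, 46.0219°W:
M1: √((-0.6437·111.32)² + (0.9628·100.9)²) = √(5134.680362 + 9437.446348) = 120.7151 km
M2: √((-0.2267·111.32)² + (-0.3596·100.9)²) = √(636.868011 + 1316.502532) = 44.1970 km
M3: √((-0.4125·111.32)² + (-0.3899·100.9)²) = √(2108.600480 + 1547.707200) = 60.4674 km
M4: √((-0.3362·111.32)² + (-0.0445·100.9)²) = √(1400.689308 + 20.160549) = 37.6942 km
M5: √((0.6962·111.32)² + (-0.1378·100.9)²) = √(6006.402521 + 193.321772) = 78.7383 km
M6: √((-0.7607·111.32)² + (0.0242·100.9)²) = √(7170.892762 + 5.962290) = 84.7163 km
M7: √((-0.1753·111.32)² + (0.9137·100.9)²) = √(380.811651 + 8499.425711) = 94.2350 km
M8: √((0.6719·111.32)² + (-0.4414·100.9)²) = √(5594.427854 + 1983.567528) = 87.0517 km
M9: √((-0.5995·111.32)² + (-0.0095·100.9)²) = √(4453.739077 + 0.918818) = 66.7432 km
M10: √((0.1774·111.32)² + (-0.4178·100.9)²) = √(389.990139 + 1777.130022) = 46.5523 km
M11: √((0.5228·111.32)² + (-0.5142·100.9)²) = √(3387.018378 + 2691.822861) = 77.9669 km
M12: √((0.6566·111.32)² + (-0.4385·100.9)²) = √(5342.544548 + 1957.589054) = 85.4408 km
M13: √((0.2995·111.32)² + (0.8187·100.9)²) = √(1111.578271 + 6823.888363) = 89.0812 km
M14: √((0.2557·111.32)² + (0.2207·100.9)²) = √(810.229127 + 495.891882) = 36.1403 km
Maximum: M1 at 120.7151 km.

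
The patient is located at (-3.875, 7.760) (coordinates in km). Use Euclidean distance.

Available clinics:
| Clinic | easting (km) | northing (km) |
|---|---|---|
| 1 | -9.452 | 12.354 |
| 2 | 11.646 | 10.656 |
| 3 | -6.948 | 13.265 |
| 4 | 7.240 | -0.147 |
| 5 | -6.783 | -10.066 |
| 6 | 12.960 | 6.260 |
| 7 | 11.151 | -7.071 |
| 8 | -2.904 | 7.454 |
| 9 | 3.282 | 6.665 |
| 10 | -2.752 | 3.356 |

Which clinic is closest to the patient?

Distances from (-3.875, 7.760):
1: 7.225 km
2: 15.789 km
3: 6.305 km
4: 13.641 km
5: 18.062 km
6: 16.902 km
7: 21.113 km
8: 1.018 km
9: 7.240 km
10: 4.545 km
Minimum: 8 at 1.018 km.

8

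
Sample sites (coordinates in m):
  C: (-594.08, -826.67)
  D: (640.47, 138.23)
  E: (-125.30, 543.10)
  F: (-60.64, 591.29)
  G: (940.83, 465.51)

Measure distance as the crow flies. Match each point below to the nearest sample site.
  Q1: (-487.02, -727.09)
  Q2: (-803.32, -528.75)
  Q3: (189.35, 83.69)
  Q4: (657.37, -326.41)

Q1 at (-487.02, -727.09):
  C: 146.21 m
  D: 1421.27 m
  E: 1320.69 m
  F: 1385.61 m
  G: 1860.39 m
  → nearest: C (146.21 m)
Q2 at (-803.32, -528.75):
  C: 364.06 m
  D: 1590.41 m
  E: 1268.30 m
  F: 1343.90 m
  G: 2007.64 m
  → nearest: C (364.06 m)
Q3 at (189.35, 83.69):
  C: 1201.05 m
  D: 454.40 m
  E: 556.83 m
  F: 565.82 m
  G: 842.92 m
  → nearest: D (454.40 m)
Q4 at (657.37, -326.41):
  C: 1347.73 m
  D: 464.95 m
  E: 1169.88 m
  F: 1165.21 m
  G: 841.12 m
  → nearest: D (464.95 m)

Q1→C; Q2→C; Q3→D; Q4→D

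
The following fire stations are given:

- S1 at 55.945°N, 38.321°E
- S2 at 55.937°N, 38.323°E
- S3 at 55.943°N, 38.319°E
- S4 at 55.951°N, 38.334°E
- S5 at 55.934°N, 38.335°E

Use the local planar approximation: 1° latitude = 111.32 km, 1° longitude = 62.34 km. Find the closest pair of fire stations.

S1 and S3

Pairwise distances:
S1–S2: 0.899 km
S1–S3: 0.255 km
S1–S4: 1.050 km
S1–S5: 1.504 km
S2–S3: 0.713 km
S2–S4: 1.703 km
S2–S5: 0.819 km
S3–S4: 1.291 km
S3–S5: 1.414 km
S4–S5: 1.893 km
Closest pair: S1–S3 at 0.255 km.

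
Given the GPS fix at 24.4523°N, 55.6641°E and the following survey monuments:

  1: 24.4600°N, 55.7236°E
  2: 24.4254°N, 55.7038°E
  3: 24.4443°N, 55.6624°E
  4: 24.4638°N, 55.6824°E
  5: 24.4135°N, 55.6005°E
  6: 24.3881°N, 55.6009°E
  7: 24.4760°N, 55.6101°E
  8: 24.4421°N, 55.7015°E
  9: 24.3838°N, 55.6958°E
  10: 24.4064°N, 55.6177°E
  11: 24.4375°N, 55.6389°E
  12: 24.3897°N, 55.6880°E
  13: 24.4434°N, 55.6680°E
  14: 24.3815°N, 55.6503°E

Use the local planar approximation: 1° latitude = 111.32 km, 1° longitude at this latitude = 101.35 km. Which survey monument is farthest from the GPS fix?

Distances from 24.4523°N, 55.6641°E:
1: √((0.0077·111.32)² + (0.0595·101.35)²) = √(0.734730 + 36.364820) = 6.0909 km
2: √((-0.0269·111.32)² + (0.0397·101.35)²) = √(8.967078 + 16.189317) = 5.0156 km
3: √((-0.0080·111.32)² + (-0.0017·101.35)²) = √(0.793097 + 0.029686) = 0.9071 km
4: √((0.0115·111.32)² + (0.0183·101.35)²) = √(1.638861 + 3.439931) = 2.2536 km
5: √((-0.0388·111.32)² + (-0.0636·101.35)²) = √(18.655627 + 41.549111) = 7.7592 km
6: √((-0.0642·111.32)² + (-0.0632·101.35)²) = √(51.075950 + 41.028124) = 9.5971 km
7: √((0.0237·111.32)² + (-0.0540·101.35)²) = √(6.960542 + 29.952634) = 6.0756 km
8: √((-0.0102·111.32)² + (0.0374·101.35)²) = √(1.289278 + 14.367814) = 3.9569 km
9: √((-0.0685·111.32)² + (0.0317·101.35)²) = √(58.147030 + 10.322052) = 8.2746 km
10: √((-0.0459·111.32)² + (-0.0464·101.35)²) = √(26.107890 + 22.114823) = 6.9443 km
11: √((-0.0148·111.32)² + (-0.0252·101.35)²) = √(2.714375 + 6.523018) = 3.0393 km
12: √((-0.0626·111.32)² + (0.0239·101.35)²) = √(48.561832 + 5.867368) = 7.3776 km
13: √((-0.0089·111.32)² + (0.0039·101.35)²) = √(0.981582 + 0.156234) = 1.0667 km
14: √((-0.0708·111.32)² + (-0.0138·101.35)²) = √(62.117349 + 1.956166) = 8.0046 km
Maximum: 6 at 9.5971 km.

6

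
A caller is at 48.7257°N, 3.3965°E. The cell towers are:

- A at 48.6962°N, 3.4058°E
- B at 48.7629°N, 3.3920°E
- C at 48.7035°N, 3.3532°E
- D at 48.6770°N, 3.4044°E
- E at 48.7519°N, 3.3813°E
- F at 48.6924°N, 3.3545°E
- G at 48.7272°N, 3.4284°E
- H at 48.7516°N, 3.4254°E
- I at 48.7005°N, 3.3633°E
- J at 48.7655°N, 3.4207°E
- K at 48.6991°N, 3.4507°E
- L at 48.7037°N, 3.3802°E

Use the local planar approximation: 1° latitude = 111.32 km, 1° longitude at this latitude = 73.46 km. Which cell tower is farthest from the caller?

D

Distances from 48.7257°N, 3.3965°E:
A: √((-0.0295·111.32)² + (0.0093·73.46)²) = √(10.784262 + 0.466732) = 3.3543 km
B: √((0.0372·111.32)² + (-0.0045·73.46)²) = √(17.148742 + 0.109277) = 4.1543 km
C: √((-0.0222·111.32)² + (-0.0433·73.46)²) = √(6.107343 + 10.117603) = 4.0280 km
D: √((-0.0487·111.32)² + (0.0079·73.46)²) = √(29.390320 + 0.336788) = 5.4523 km
E: √((0.0262·111.32)² + (-0.0152·73.46)²) = √(8.506462 + 1.246778) = 3.1230 km
F: √((-0.0333·111.32)² + (-0.0420·73.46)²) = √(13.741523 + 9.519200) = 4.8229 km
G: √((0.0015·111.32)² + (0.0319·73.46)²) = √(0.027882 + 5.491402) = 2.3493 km
H: √((0.0259·111.32)² + (0.0289·73.46)²) = √(8.312773 + 4.507104) = 3.5805 km
I: √((-0.0252·111.32)² + (-0.0332·73.46)²) = √(7.869506 + 5.948097) = 3.7172 km
J: √((0.0398·111.32)² + (0.0242·73.46)²) = √(19.629649 + 3.160331) = 4.7739 km
K: √((-0.0266·111.32)² + (0.0542·73.46)²) = √(8.768184 + 15.852597) = 4.9619 km
L: √((-0.0220·111.32)² + (-0.0163·73.46)²) = √(5.997797 + 1.433762) = 2.7261 km
Maximum: D at 5.4523 km.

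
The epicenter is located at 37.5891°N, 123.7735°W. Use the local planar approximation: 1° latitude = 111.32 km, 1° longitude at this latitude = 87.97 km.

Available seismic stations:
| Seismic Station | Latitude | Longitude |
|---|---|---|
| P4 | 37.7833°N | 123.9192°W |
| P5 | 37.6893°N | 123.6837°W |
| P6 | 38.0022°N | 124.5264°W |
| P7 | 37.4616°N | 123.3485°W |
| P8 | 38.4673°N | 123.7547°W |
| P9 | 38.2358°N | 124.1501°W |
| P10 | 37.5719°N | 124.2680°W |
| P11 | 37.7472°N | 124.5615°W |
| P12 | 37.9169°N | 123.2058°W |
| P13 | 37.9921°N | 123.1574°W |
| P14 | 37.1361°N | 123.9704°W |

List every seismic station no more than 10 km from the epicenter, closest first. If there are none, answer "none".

Distances from 37.5891°N, 123.7735°W:
P4: √((0.1942·111.32)² + (-0.1457·87.97)²) = √(467.352797 + 164.281359) = 25.1323 km
P5: √((0.1002·111.32)² + (0.0898·87.97)²) = √(124.417605 + 62.405355) = 13.6683 km
P6: √((0.4131·111.32)² + (-0.7529·87.97)²) = √(2114.739052 + 4386.759025) = 80.6319 km
P7: √((-0.1275·111.32)² + (0.4250·87.97)²) = √(201.449765 + 1397.806463) = 39.9907 km
P8: √((0.8782·111.32)² + (0.0188·87.97)²) = √(9557.256918 + 2.735174) = 97.7752 km
P9: √((0.6467·111.32)² + (-0.3766·87.97)²) = √(5182.652824 + 1097.563903) = 79.2478 km
P10: √((-0.0172·111.32)² + (-0.4945·87.97)²) = √(3.666091 + 1892.351356) = 43.5433 km
P11: √((0.1581·111.32)² + (-0.7880·87.97)²) = √(309.749158 + 4805.312311) = 71.5197 km
P12: √((0.3278·111.32)² + (0.5677·87.97)²) = √(1331.570895 + 2494.060432) = 61.8517 km
P13: √((0.4030·111.32)² + (0.6161·87.97)²) = √(2012.595455 + 2937.457566) = 70.3566 km
P14: √((-0.4530·111.32)² + (-0.1969·87.97)²) = √(2542.979150 + 300.027191) = 53.3198 km
Threshold 10 km: none within range.

none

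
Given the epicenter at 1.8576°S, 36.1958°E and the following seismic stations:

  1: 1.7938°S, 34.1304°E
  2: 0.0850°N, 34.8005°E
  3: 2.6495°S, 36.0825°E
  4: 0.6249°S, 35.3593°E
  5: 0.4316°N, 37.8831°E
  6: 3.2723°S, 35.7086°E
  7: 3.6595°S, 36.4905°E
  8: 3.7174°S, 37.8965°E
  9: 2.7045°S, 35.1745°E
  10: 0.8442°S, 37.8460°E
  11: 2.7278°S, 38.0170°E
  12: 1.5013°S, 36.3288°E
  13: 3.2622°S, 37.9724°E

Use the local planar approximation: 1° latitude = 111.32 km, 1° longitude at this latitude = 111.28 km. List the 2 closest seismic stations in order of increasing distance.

12, 3

Distances from 1.8576°S, 36.1958°E:
1: √((0.0638·111.32)² + (-2.0654·111.28)²) = √(50.441472 + 52825.373857) = 229.9474 km
2: √((1.9426·111.32)² + (-1.3953·111.28)²) = √(46764.162840 + 24108.457392) = 266.2191 km
3: √((-0.7919·111.32)² + (-0.1133·111.28)²) = √(7771.182019 + 158.962269) = 89.0514 km
4: √((1.2327·111.32)² + (-0.8365·111.28)²) = √(18830.471185 + 8664.951268) = 165.8174 km
5: √((2.2892·111.32)² + (1.6873·111.28)²) = √(64940.237081 + 35254.848034) = 316.5361 km
6: √((-1.4147·111.32)² + (-0.4872·111.28)²) = √(24801.337503 + 2939.333018) = 166.5553 km
7: √((-1.8019·111.32)² + (0.2947·111.28)²) = √(40235.348366 + 1075.460603) = 203.2506 km
8: √((-1.8598·111.32)² + (1.7007·111.28)²) = √(42862.636589 + 35817.037151) = 280.4990 km
9: √((-0.8469·111.32)² + (-1.0213·111.28)²) = √(8888.135382 + 12916.382507) = 147.6635 km
10: √((1.0134·111.32)² + (1.6502·111.28)²) = √(12726.476949 + 33721.539977) = 215.5180 km
11: √((-0.8702·111.32)² + (1.8212·111.28)²) = √(9383.925544 + 41072.346693) = 224.6247 km
12: √((0.3563·111.32)² + (0.1330·111.28)²) = √(1573.178636 + 219.047104) = 42.3347 km
13: √((-1.4046·111.32)² + (1.7766·111.28)²) = √(24448.472116 + 39085.308979) = 252.0591 km
Sorted: 12 (42.3347 km) < 3 (89.0514 km) < 9 (147.6635 km) < 4 (165.8174 km) < …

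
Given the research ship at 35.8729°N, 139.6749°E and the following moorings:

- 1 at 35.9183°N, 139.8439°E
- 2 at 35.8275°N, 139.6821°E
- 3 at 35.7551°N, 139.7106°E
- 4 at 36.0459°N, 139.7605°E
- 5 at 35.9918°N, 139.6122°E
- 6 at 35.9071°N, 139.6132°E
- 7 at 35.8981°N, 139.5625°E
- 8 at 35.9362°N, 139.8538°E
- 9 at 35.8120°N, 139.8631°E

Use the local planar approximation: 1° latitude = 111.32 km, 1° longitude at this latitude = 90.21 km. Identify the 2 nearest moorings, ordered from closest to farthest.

Distances from 35.8729°N, 139.6749°E:
1: 16.0614 km
2: 5.0955 km
3: 13.5032 km
4: 20.7488 km
5: 14.3938 km
6: 6.7435 km
7: 10.5205 km
8: 17.6099 km
9: 18.2810 km
Sorted: 2 (5.0955 km) < 6 (6.7435 km) < 7 (10.5205 km) < 3 (13.5032 km) < …

2, 6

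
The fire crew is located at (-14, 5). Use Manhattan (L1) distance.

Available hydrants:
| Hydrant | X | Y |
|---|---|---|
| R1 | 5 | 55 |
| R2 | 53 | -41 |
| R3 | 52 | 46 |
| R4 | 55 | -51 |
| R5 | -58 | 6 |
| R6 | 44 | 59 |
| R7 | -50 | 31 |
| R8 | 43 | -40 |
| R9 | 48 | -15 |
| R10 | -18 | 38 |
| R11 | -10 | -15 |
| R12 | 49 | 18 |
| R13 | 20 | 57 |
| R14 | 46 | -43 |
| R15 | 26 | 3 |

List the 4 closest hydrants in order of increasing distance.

Distances from (-14, 5):
R1: |19| + |50| = 19 + 50 = 69
R2: |67| + |-46| = 67 + 46 = 113
R3: |66| + |41| = 66 + 41 = 107
R4: |69| + |-56| = 69 + 56 = 125
R5: |-44| + |1| = 44 + 1 = 45
R6: |58| + |54| = 58 + 54 = 112
R7: |-36| + |26| = 36 + 26 = 62
R8: |57| + |-45| = 57 + 45 = 102
R9: |62| + |-20| = 62 + 20 = 82
R10: |-4| + |33| = 4 + 33 = 37
R11: |4| + |-20| = 4 + 20 = 24
R12: |63| + |13| = 63 + 13 = 76
R13: |34| + |52| = 34 + 52 = 86
R14: |60| + |-48| = 60 + 48 = 108
R15: |40| + |-2| = 40 + 2 = 42
Sorted: R11 (24) < R10 (37) < R15 (42) < R5 (45) < R7 (62) < R1 (69) < …

R11, R10, R15, R5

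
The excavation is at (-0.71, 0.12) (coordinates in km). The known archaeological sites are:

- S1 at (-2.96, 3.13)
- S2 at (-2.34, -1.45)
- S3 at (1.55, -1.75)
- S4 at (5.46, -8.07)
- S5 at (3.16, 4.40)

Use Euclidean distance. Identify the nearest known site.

Distances from (-0.71, 0.12):
S1: 3.76 km
S2: 2.26 km
S3: 2.93 km
S4: 10.25 km
S5: 5.77 km
Minimum: S2 at 2.26 km.

S2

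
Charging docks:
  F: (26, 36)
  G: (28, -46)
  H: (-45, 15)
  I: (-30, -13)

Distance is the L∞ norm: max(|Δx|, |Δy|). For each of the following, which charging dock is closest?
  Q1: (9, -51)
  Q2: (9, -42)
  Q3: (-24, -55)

Q1→G; Q2→G; Q3→I

Q1 at (9, -51):
  F: max(|17|, |87|) = 87
  G: max(|19|, |5|) = 19
  H: max(|-54|, |66|) = 66
  I: max(|-39|, |38|) = 39
  → nearest: G (19)
Q2 at (9, -42):
  F: max(|17|, |78|) = 78
  G: max(|19|, |-4|) = 19
  H: max(|-54|, |57|) = 57
  I: max(|-39|, |29|) = 39
  → nearest: G (19)
Q3 at (-24, -55):
  F: max(|50|, |91|) = 91
  G: max(|52|, |9|) = 52
  H: max(|-21|, |70|) = 70
  I: max(|-6|, |42|) = 42
  → nearest: I (42)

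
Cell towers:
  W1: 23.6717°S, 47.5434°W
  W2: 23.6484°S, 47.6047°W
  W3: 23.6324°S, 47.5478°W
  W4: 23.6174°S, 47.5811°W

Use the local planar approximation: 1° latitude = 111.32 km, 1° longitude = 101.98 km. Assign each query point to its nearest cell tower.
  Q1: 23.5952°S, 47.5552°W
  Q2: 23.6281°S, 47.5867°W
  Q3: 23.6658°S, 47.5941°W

Q1 at 23.5952°S, 47.5552°W:
  W1: √((-0.0765·111.32)² + (0.0118·101.98)²) = √(72.521915 + 1.448085) = 8.6006 km
  W2: √((-0.0532·111.32)² + (-0.0495·101.98)²) = √(35.072737 + 25.482405) = 7.7817 km
  W3: √((-0.0372·111.32)² + (0.0074·101.98)²) = √(17.148742 + 0.569500) = 4.2093 km
  W4: √((-0.0222·111.32)² + (-0.0259·101.98)²) = √(6.107343 + 6.976371) = 3.6171 km
  → nearest: W4 (3.6171 km)
Q2 at 23.6281°S, 47.5867°W:
  W1: √((-0.0436·111.32)² + (0.0433·101.98)²) = √(23.556967 + 19.498707) = 6.5617 km
  W2: √((-0.0203·111.32)² + (-0.0180·101.98)²) = √(5.106678 + 3.369574) = 2.9114 km
  W3: √((-0.0043·111.32)² + (0.0389·101.98)²) = √(0.229131 + 15.737264) = 3.9958 km
  W4: √((0.0107·111.32)² + (0.0056·101.98)²) = √(1.418776 + 0.326142) = 1.3210 km
  → nearest: W4 (1.3210 km)
Q3 at 23.6658°S, 47.5941°W:
  W1: √((-0.0059·111.32)² + (0.0507·101.98)²) = √(0.431370 + 26.732891) = 5.2119 km
  W2: √((0.0174·111.32)² + (-0.0106·101.98)²) = √(3.751845 + 1.168535) = 2.2182 km
  W3: √((0.0334·111.32)² + (0.0463·101.98)²) = √(13.824178 + 22.294205) = 6.0099 km
  W4: √((0.0484·111.32)² + (0.0130·101.98)²) = √(29.029337 + 1.757587) = 5.5486 km
  → nearest: W2 (2.2182 km)

Q1→W4; Q2→W4; Q3→W2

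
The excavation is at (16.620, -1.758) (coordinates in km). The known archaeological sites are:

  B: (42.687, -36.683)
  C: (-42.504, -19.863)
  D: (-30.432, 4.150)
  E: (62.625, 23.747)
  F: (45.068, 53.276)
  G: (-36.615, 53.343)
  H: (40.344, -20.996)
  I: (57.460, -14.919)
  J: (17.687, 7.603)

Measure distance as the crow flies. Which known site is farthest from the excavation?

Distances from (16.620, -1.758):
B: √((26.067)² + (-34.925)²) = √(679.48849 + 1219.75562) = 43.580 km
C: √((-59.124)² + (-18.105)²) = √(3495.64738 + 327.79102) = 61.834 km
D: √((-47.052)² + (5.908)²) = √(2213.89070 + 34.90446) = 47.421 km
E: √((46.005)² + (25.505)²) = √(2116.46002 + 650.50502) = 52.602 km
F: √((28.448)² + (55.034)²) = √(809.28870 + 3028.74116) = 61.952 km
G: √((-53.235)² + (55.101)²) = √(2833.96522 + 3036.12020) = 76.616 km
H: √((23.724)² + (-19.238)²) = √(562.82818 + 370.10064) = 30.544 km
I: √((40.840)² + (-13.161)²) = √(1667.90560 + 173.21192) = 42.908 km
J: √((1.067)² + (9.361)²) = √(1.13849 + 87.62832) = 9.422 km
Maximum: G at 76.616 km.

G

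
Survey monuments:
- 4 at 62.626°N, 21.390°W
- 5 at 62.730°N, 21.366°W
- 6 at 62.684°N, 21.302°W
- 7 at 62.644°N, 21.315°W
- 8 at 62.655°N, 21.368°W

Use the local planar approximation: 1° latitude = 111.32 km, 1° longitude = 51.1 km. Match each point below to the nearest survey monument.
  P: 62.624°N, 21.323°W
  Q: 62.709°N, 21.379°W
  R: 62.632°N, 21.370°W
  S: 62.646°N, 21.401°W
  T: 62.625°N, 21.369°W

P→7; Q→5; R→4; S→8; T→4

P at 62.624°N, 21.323°W:
  4: 3.431 km
  5: 12.003 km
  6: 6.765 km
  7: 2.264 km
  8: 4.147 km
  → nearest: 7 (2.264 km)
Q at 62.709°N, 21.379°W:
  4: 9.257 km
  5: 2.430 km
  6: 4.819 km
  7: 7.941 km
  8: 6.038 km
  → nearest: 5 (2.430 km)
R at 62.632°N, 21.370°W:
  4: 1.221 km
  5: 10.911 km
  6: 6.751 km
  7: 3.112 km
  8: 2.562 km
  → nearest: 4 (1.221 km)
S at 62.646°N, 21.401°W:
  4: 2.296 km
  5: 9.520 km
  6: 6.594 km
  7: 4.400 km
  8: 1.961 km
  → nearest: 8 (1.961 km)
T at 62.625°N, 21.369°W:
  4: 1.079 km
  5: 11.690 km
  6: 7.407 km
  7: 3.477 km
  8: 3.340 km
  → nearest: 4 (1.079 km)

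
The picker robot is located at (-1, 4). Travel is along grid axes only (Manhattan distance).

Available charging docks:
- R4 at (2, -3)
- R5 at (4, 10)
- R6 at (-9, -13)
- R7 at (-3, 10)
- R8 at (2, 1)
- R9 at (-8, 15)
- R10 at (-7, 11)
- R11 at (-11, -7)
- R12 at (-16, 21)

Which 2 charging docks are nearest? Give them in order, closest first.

Distances from (-1, 4):
R4: 10
R5: 11
R6: 25
R7: 8
R8: 6
R9: 18
R10: 13
R11: 21
R12: 32
Sorted: R8 (6) < R7 (8) < R4 (10) < R5 (11) < …

R8, R7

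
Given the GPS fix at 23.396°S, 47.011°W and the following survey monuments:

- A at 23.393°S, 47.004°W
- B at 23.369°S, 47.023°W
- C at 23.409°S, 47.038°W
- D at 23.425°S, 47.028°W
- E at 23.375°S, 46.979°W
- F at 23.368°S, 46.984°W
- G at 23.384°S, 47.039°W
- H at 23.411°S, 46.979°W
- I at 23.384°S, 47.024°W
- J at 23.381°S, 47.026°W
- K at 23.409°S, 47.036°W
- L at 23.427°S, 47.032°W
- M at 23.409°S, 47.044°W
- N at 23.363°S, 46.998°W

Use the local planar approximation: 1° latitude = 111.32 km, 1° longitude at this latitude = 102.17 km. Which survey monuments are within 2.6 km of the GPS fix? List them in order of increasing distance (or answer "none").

Distances from 23.396°S, 47.011°W:
A: √((0.003·111.32)² + (0.007·102.17)²) = √(0.11153 + 0.51150) = 0.789 km
B: √((0.027·111.32)² + (-0.012·102.17)²) = √(9.03387 + 1.50317) = 3.246 km
C: √((-0.013·111.32)² + (-0.027·102.17)²) = √(2.09427 + 7.60982) = 3.115 km
D: √((-0.029·111.32)² + (-0.017·102.17)²) = √(10.42179 + 3.01679) = 3.666 km
E: √((0.021·111.32)² + (0.032·102.17)²) = √(5.46493 + 10.68924) = 4.019 km
F: √((0.028·111.32)² + (0.027·102.17)²) = √(9.71544 + 7.60982) = 4.162 km
G: √((0.012·111.32)² + (-0.028·102.17)²) = √(1.78447 + 8.18395) = 3.157 km
H: √((-0.015·111.32)² + (0.032·102.17)²) = √(2.78823 + 10.68924) = 3.671 km
I: √((0.012·111.32)² + (-0.013·102.17)²) = √(1.78447 + 1.76414) = 1.884 km
J: √((0.015·111.32)² + (-0.015·102.17)²) = √(2.78823 + 2.34871) = 2.266 km
K: √((-0.013·111.32)² + (-0.025·102.17)²) = √(2.09427 + 6.52419) = 2.936 km
L: √((-0.031·111.32)² + (-0.021·102.17)²) = √(11.90885 + 4.60347) = 4.064 km
M: √((-0.013·111.32)² + (-0.033·102.17)²) = √(2.09427 + 11.36775) = 3.669 km
N: √((0.033·111.32)² + (0.013·102.17)²) = √(13.49504 + 1.76414) = 3.906 km
Threshold 2.6 km: A (0.789 km), I (1.884 km), J (2.266 km) are within range.

A, I, J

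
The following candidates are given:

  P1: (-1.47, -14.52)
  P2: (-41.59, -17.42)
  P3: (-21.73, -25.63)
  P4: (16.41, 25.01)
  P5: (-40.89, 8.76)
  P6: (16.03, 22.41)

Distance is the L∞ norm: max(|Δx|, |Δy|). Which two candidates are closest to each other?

Pairwise distances:
P1–P2: 40.12
P1–P3: 20.26
P1–P4: 39.53
P1–P5: 39.42
P1–P6: 36.93
P2–P3: 19.86
P2–P4: 58.00
P2–P5: 26.18
P2–P6: 57.62
P3–P4: 50.64
P3–P5: 34.39
P3–P6: 48.04
P4–P5: 57.30
P4–P6: 2.60
P5–P6: 56.92
Closest pair: P4–P6 at 2.60.

P4 and P6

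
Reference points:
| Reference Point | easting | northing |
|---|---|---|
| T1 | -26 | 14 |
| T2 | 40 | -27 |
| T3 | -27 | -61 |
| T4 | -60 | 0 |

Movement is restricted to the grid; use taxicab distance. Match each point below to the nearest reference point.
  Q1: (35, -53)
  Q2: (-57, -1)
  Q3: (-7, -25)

Q1→T2; Q2→T4; Q3→T2

Q1 at (35, -53):
  T1: |-61| + |67| = 61 + 67 = 128
  T2: |5| + |26| = 5 + 26 = 31
  T3: |-62| + |-8| = 62 + 8 = 70
  T4: |-95| + |53| = 95 + 53 = 148
  → nearest: T2 (31)
Q2 at (-57, -1):
  T1: |31| + |15| = 31 + 15 = 46
  T2: |97| + |-26| = 97 + 26 = 123
  T3: |30| + |-60| = 30 + 60 = 90
  T4: |-3| + |1| = 3 + 1 = 4
  → nearest: T4 (4)
Q3 at (-7, -25):
  T1: |-19| + |39| = 19 + 39 = 58
  T2: |47| + |-2| = 47 + 2 = 49
  T3: |-20| + |-36| = 20 + 36 = 56
  T4: |-53| + |25| = 53 + 25 = 78
  → nearest: T2 (49)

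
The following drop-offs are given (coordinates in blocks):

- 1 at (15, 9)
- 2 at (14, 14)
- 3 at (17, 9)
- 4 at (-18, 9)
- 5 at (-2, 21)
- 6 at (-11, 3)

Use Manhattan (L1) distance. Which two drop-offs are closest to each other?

Pairwise distances:
1–2: 6 blocks
1–3: 2 blocks
1–4: 33 blocks
1–5: 29 blocks
1–6: 32 blocks
2–3: 8 blocks
2–4: 37 blocks
2–5: 23 blocks
2–6: 36 blocks
3–4: 35 blocks
3–5: 31 blocks
3–6: 34 blocks
4–5: 28 blocks
4–6: 13 blocks
5–6: 27 blocks
Closest pair: 1–3 at 2 blocks.

1 and 3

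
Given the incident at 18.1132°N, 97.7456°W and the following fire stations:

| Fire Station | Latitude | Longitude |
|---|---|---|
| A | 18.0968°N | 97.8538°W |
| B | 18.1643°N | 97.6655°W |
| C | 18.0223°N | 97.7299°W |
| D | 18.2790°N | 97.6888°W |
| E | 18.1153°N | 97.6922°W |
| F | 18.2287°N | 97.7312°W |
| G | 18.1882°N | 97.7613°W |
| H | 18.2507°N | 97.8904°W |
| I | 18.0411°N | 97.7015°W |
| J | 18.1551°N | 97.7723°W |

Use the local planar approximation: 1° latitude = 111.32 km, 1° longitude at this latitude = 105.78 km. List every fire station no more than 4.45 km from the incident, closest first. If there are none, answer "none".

none

Distances from 18.1132°N, 97.7456°W:
A: 11.5901 km
B: 10.2054 km
C: 10.2544 km
D: 19.4102 km
E: 5.6535 km
F: 12.9474 km
G: 8.5126 km
H: 21.6540 km
I: 9.2834 km
J: 5.4528 km
Threshold 4.45 km: none within range.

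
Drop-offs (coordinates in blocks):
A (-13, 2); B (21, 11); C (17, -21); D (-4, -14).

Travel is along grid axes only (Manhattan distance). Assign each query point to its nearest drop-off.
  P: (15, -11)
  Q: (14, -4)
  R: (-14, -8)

P at (15, -11):
  A: |-28| + |13| = 28 + 13 = 41 blocks
  B: |6| + |22| = 6 + 22 = 28 blocks
  C: |2| + |-10| = 2 + 10 = 12 blocks
  D: |-19| + |-3| = 19 + 3 = 22 blocks
  → nearest: C (12 blocks)
Q at (14, -4):
  A: |-27| + |6| = 27 + 6 = 33 blocks
  B: |7| + |15| = 7 + 15 = 22 blocks
  C: |3| + |-17| = 3 + 17 = 20 blocks
  D: |-18| + |-10| = 18 + 10 = 28 blocks
  → nearest: C (20 blocks)
R at (-14, -8):
  A: |1| + |10| = 1 + 10 = 11 blocks
  B: |35| + |19| = 35 + 19 = 54 blocks
  C: |31| + |-13| = 31 + 13 = 44 blocks
  D: |10| + |-6| = 10 + 6 = 16 blocks
  → nearest: A (11 blocks)

P→C; Q→C; R→A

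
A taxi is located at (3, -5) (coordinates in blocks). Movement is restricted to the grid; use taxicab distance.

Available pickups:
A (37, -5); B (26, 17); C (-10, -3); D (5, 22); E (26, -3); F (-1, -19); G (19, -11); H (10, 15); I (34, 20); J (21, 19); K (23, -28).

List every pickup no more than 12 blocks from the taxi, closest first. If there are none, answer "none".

none

Distances from (3, -5):
A: |34| + |0| = 34 + 0 = 34 blocks
B: |23| + |22| = 23 + 22 = 45 blocks
C: |-13| + |2| = 13 + 2 = 15 blocks
D: |2| + |27| = 2 + 27 = 29 blocks
E: |23| + |2| = 23 + 2 = 25 blocks
F: |-4| + |-14| = 4 + 14 = 18 blocks
G: |16| + |-6| = 16 + 6 = 22 blocks
H: |7| + |20| = 7 + 20 = 27 blocks
I: |31| + |25| = 31 + 25 = 56 blocks
J: |18| + |24| = 18 + 24 = 42 blocks
K: |20| + |-23| = 20 + 23 = 43 blocks
Threshold 12 blocks: none within range.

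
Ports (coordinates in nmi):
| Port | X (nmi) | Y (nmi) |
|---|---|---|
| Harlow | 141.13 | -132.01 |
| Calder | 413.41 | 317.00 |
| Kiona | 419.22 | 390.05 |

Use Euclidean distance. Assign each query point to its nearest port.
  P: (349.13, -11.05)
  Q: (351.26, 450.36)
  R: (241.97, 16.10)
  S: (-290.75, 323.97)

P at (349.13, -11.05):
  Harlow: 240.61 nmi
  Calder: 334.29 nmi
  Kiona: 407.18 nmi
  → nearest: Harlow (240.61 nmi)
Q at (351.26, 450.36):
  Harlow: 619.12 nmi
  Calder: 147.13 nmi
  Kiona: 90.86 nmi
  → nearest: Kiona (90.86 nmi)
R at (241.97, 16.10):
  Harlow: 179.18 nmi
  Calder: 346.31 nmi
  Kiona: 413.83 nmi
  → nearest: Harlow (179.18 nmi)
S at (-290.75, 323.97):
  Harlow: 628.04 nmi
  Calder: 704.19 nmi
  Kiona: 713.04 nmi
  → nearest: Harlow (628.04 nmi)

P→Harlow; Q→Kiona; R→Harlow; S→Harlow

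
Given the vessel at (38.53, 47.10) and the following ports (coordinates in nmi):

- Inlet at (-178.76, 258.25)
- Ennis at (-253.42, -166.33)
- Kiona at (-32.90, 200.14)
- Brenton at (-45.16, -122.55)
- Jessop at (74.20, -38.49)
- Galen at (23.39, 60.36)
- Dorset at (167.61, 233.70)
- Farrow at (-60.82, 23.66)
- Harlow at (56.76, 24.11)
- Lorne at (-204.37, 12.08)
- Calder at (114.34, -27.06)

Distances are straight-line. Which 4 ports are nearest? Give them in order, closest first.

Distances from (38.53, 47.10):
Inlet: 302.98 nmi
Ennis: 361.65 nmi
Kiona: 168.89 nmi
Brenton: 189.17 nmi
Jessop: 92.73 nmi
Galen: 20.13 nmi
Dorset: 226.89 nmi
Farrow: 102.08 nmi
Harlow: 29.34 nmi
Lorne: 245.41 nmi
Calder: 106.05 nmi
Sorted: Galen (20.13 nmi) < Harlow (29.34 nmi) < Jessop (92.73 nmi) < Farrow (102.08 nmi) < Calder (106.05 nmi) < Kiona (168.89 nmi) < …

Galen, Harlow, Jessop, Farrow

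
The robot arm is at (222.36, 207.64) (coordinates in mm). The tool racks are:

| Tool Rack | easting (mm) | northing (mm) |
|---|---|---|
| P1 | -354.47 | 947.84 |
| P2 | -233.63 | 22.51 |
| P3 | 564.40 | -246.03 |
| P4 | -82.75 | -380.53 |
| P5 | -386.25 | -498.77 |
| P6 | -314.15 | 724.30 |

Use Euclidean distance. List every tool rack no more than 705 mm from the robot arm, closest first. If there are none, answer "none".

P2, P3, P4

Distances from (222.36, 207.64):
P1: 938.42 mm
P2: 492.14 mm
P3: 568.16 mm
P4: 662.60 mm
P5: 932.43 mm
P6: 744.84 mm
Threshold 705 mm: P2 (492.14 mm), P3 (568.16 mm), P4 (662.60 mm) are within range.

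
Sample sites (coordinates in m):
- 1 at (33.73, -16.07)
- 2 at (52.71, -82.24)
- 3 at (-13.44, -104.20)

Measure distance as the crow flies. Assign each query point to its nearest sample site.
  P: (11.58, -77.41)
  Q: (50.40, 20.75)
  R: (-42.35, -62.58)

P→3; Q→1; R→3

P at (11.58, -77.41):
  1: √((22.15)² + (61.34)²) = √(490.6225 + 3762.5956) = 65.22 m
  2: √((41.13)² + (-4.83)²) = √(1691.6769 + 23.3289) = 41.41 m
  3: √((-25.02)² + (-26.79)²) = √(626.0004 + 717.7041) = 36.66 m
  → nearest: 3 (36.66 m)
Q at (50.40, 20.75):
  1: √((-16.67)² + (-36.82)²) = √(277.8889 + 1355.7124) = 40.42 m
  2: √((2.31)² + (-102.99)²) = √(5.3361 + 10606.9401) = 103.02 m
  3: √((-63.84)² + (-124.95)²) = √(4075.5456 + 15612.5025) = 140.31 m
  → nearest: 1 (40.42 m)
R at (-42.35, -62.58):
  1: √((76.08)² + (46.51)²) = √(5788.1664 + 2163.1801) = 89.17 m
  2: √((95.06)² + (-19.66)²) = √(9036.4036 + 386.5156) = 97.07 m
  3: √((28.91)² + (-41.62)²) = √(835.7881 + 1732.2244) = 50.68 m
  → nearest: 3 (50.68 m)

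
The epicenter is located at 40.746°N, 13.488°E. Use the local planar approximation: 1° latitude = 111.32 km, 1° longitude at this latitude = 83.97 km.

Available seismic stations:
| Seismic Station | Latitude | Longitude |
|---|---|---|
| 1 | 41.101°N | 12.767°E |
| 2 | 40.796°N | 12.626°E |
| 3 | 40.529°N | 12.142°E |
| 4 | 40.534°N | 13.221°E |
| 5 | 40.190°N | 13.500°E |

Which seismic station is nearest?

4

Distances from 40.746°N, 13.488°E:
1: 72.299 km
2: 72.596 km
3: 115.576 km
4: 32.552 km
5: 61.902 km
Minimum: 4 at 32.552 km.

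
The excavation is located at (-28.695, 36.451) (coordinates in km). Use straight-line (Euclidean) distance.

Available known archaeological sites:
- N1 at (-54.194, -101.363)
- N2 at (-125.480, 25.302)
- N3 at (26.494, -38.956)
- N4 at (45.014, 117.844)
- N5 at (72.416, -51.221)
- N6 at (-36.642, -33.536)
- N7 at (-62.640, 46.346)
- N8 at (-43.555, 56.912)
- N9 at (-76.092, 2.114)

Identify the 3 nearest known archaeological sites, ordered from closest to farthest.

Distances from (-28.695, 36.451):
N1: √((-25.499)² + (-137.814)²) = √(650.19900 + 18992.69860) = 140.153 km
N2: √((-96.785)² + (-11.149)²) = √(9367.33622 + 124.30020) = 97.425 km
N3: √((55.189)² + (-75.407)²) = √(3045.82572 + 5686.21565) = 93.445 km
N4: √((73.709)² + (81.393)²) = √(5433.01668 + 6624.82045) = 109.808 km
N5: √((101.111)² + (-87.672)²) = √(10223.43432 + 7686.37958) = 133.828 km
N6: √((-7.947)² + (-69.987)²) = √(63.15481 + 4898.18017) = 70.437 km
N7: √((-33.945)² + (9.895)²) = √(1152.26302 + 97.91102) = 35.358 km
N8: √((-14.860)² + (20.461)²) = √(220.81960 + 418.65252) = 25.288 km
N9: √((-47.397)² + (-34.337)²) = √(2246.47561 + 1179.02957) = 58.528 km
Sorted: N8 (25.288 km) < N7 (35.358 km) < N9 (58.528 km) < N6 (70.437 km) < N3 (93.445 km) < …

N8, N7, N9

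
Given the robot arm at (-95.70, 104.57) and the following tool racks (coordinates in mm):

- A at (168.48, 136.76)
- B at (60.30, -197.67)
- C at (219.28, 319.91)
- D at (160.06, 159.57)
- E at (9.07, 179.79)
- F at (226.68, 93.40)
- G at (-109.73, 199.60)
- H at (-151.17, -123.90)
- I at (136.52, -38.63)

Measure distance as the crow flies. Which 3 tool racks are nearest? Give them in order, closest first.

G, E, H

Distances from (-95.70, 104.57):
A: √((264.18)² + (32.19)²) = √(69791.0724 + 1036.1961) = 266.13 mm
B: √((156.00)² + (-302.24)²) = √(24336.0000 + 91349.0176) = 340.13 mm
C: √((314.98)² + (215.34)²) = √(99212.4004 + 46371.3156) = 381.55 mm
D: √((255.76)² + (55.00)²) = √(65413.1776 + 3025.0000) = 261.61 mm
E: √((104.77)² + (75.22)²) = √(10976.7529 + 5658.0484) = 128.98 mm
F: √((322.38)² + (-11.17)²) = √(103928.8644 + 124.7689) = 322.57 mm
G: √((-14.03)² + (95.03)²) = √(196.8409 + 9030.7009) = 96.06 mm
H: √((-55.47)² + (-228.47)²) = √(3076.9209 + 52198.5409) = 235.11 mm
I: √((232.22)² + (-143.20)²) = √(53926.1284 + 20506.2400) = 272.82 mm
Sorted: G (96.06 mm) < E (128.98 mm) < H (235.11 mm) < D (261.61 mm) < A (266.13 mm) < …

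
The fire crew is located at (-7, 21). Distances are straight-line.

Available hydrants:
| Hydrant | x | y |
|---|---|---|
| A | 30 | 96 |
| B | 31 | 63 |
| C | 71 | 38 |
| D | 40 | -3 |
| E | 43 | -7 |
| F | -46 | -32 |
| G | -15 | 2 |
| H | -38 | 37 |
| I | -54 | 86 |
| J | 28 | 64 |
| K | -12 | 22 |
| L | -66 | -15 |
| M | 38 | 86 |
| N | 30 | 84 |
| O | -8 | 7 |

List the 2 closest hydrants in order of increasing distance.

Distances from (-7, 21):
A: √((37)² + (75)²) = √(1369.000 + 5625.000) = 83.6
B: √((38)² + (42)²) = √(1444.000 + 1764.000) = 56.6
C: √((78)² + (17)²) = √(6084.000 + 289.000) = 79.8
D: √((47)² + (-24)²) = √(2209.000 + 576.000) = 52.8
E: √((50)² + (-28)²) = √(2500.000 + 784.000) = 57.3
F: √((-39)² + (-53)²) = √(1521.000 + 2809.000) = 65.8
G: √((-8)² + (-19)²) = √(64.000 + 361.000) = 20.6
H: √((-31)² + (16)²) = √(961.000 + 256.000) = 34.9
I: √((-47)² + (65)²) = √(2209.000 + 4225.000) = 80.2
J: √((35)² + (43)²) = √(1225.000 + 1849.000) = 55.4
K: √((-5)² + (1)²) = √(25.000 + 1.000) = 5.1
L: √((-59)² + (-36)²) = √(3481.000 + 1296.000) = 69.1
M: √((45)² + (65)²) = √(2025.000 + 4225.000) = 79.1
N: √((37)² + (63)²) = √(1369.000 + 3969.000) = 73.1
O: √((-1)² + (-14)²) = √(1.000 + 196.000) = 14.0
Sorted: K (5.1) < O (14.0) < G (20.6) < H (34.9) < …

K, O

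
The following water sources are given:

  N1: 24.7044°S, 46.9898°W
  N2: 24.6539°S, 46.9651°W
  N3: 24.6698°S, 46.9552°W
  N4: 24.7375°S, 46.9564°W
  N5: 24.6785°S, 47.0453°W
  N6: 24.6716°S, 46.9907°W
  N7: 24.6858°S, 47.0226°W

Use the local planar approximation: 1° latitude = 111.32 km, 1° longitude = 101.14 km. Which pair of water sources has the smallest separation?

N2 and N3

Pairwise distances:
N1–N2: √((0.0505·111.32)² + (0.0247·101.14)²) = √(31.603061 + 6.240793) = 6.1517 km
N1–N3: √((0.0346·111.32)² + (0.0346·101.14)²) = √(14.835377 + 12.246108) = 5.2040 km
N1–N4: √((-0.0331·111.32)² + (0.0334·101.14)²) = √(13.576955 + 11.411397) = 4.9988 km
N1–N5: √((0.0259·111.32)² + (-0.0555·101.14)²) = √(8.312773 + 31.508800) = 6.3104 km
N1–N6: √((0.0328·111.32)² + (-0.0009·101.14)²) = √(13.331962 + 0.008286) = 3.6524 km
N1–N7: √((0.0186·111.32)² + (-0.0328·101.14)²) = √(4.287186 + 11.005090) = 3.9105 km
N2–N3: √((-0.0159·111.32)² + (0.0099·101.14)²) = √(3.132858 + 1.002574) = 2.0336 km
N2–N4: √((-0.0836·111.32)² + (0.0087·101.14)²) = √(86.608188 + 0.774256) = 9.3479 km
N2–N5: √((-0.0246·111.32)² + (-0.0802·101.14)²) = √(7.499229 + 65.795264) = 8.5612 km
N2–N6: √((-0.0177·111.32)² + (-0.0256·101.14)²) = √(3.882334 + 6.703874) = 3.2536 km
N2–N7: √((-0.0319·111.32)² + (-0.0575·101.14)²) = √(12.610368 + 33.820622) = 6.8140 km
N3–N4: √((-0.0677·111.32)² + (-0.0012·101.14)²) = √(56.796782 + 0.014730) = 7.5373 km
N3–N5: √((-0.0087·111.32)² + (-0.0901·101.14)²) = √(0.937961 + 83.041556) = 9.1640 km
N3–N6: √((-0.0018·111.32)² + (-0.0355·101.14)²) = √(0.040151 + 12.891475) = 3.5961 km
N3–N7: √((-0.0160·111.32)² + (-0.0674·101.14)²) = √(3.172388 + 46.469253) = 7.0457 km
N4–N5: √((0.0590·111.32)² + (-0.0889·101.14)²) = √(43.137048 + 80.844303) = 11.1347 km
N4–N6: √((0.0659·111.32)² + (-0.0343·101.14)²) = √(53.816720 + 12.034669) = 8.1149 km
N4–N7: √((0.0517·111.32)² + (-0.0662·101.14)²) = √(33.122833 + 44.829292) = 8.8291 km
N5–N6: √((0.0069·111.32)² + (0.0546·101.14)²) = √(0.589990 + 30.495179) = 5.5754 km
N5–N7: √((-0.0073·111.32)² + (0.0227·101.14)²) = √(0.660377 + 5.271056) = 2.4355 km
N6–N7: √((-0.0142·111.32)² + (-0.0319·101.14)²) = √(2.498752 + 10.409438) = 3.5928 km
Closest pair: N2–N3 at 2.0336 km.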